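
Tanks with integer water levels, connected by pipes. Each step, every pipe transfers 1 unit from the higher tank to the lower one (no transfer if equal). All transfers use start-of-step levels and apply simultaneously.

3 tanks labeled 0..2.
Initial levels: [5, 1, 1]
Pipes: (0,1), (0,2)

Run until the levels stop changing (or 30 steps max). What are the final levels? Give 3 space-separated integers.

Step 1: flows [0->1,0->2] -> levels [3 2 2]
Step 2: flows [0->1,0->2] -> levels [1 3 3]
Step 3: flows [1->0,2->0] -> levels [3 2 2]
  -> period-2 cycle: step 3 state = step 1 state; never stabilizes
  -> state at step 30: (30-1) mod 2 = 1, same as step 2 -> [1 3 3]

Answer: 1 3 3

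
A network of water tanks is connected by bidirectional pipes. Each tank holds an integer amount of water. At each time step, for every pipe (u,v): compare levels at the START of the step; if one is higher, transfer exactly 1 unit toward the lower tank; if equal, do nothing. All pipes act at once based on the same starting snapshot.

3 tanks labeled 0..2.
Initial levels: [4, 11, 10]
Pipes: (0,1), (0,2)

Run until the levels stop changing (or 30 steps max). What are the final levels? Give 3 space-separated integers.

Answer: 7 9 9

Derivation:
Step 1: flows [1->0,2->0] -> levels [6 10 9]
Step 2: flows [1->0,2->0] -> levels [8 9 8]
Step 3: flows [1->0,0=2] -> levels [9 8 8]
Step 4: flows [0->1,0->2] -> levels [7 9 9]
Step 5: flows [1->0,2->0] -> levels [9 8 8]
  -> period-2 cycle: step 5 state = step 3 state; never stabilizes
  -> state at step 30: (30-3) mod 2 = 1, same as step 4 -> [7 9 9]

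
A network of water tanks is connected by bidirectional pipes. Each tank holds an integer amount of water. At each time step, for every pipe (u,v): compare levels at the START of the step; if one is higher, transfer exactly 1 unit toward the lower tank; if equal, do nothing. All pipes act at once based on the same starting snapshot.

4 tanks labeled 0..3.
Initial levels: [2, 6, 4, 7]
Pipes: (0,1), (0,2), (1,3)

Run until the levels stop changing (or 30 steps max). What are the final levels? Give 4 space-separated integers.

Answer: 4 6 5 4

Derivation:
Step 1: flows [1->0,2->0,3->1] -> levels [4 6 3 6]
Step 2: flows [1->0,0->2,1=3] -> levels [4 5 4 6]
Step 3: flows [1->0,0=2,3->1] -> levels [5 5 4 5]
Step 4: flows [0=1,0->2,1=3] -> levels [4 5 5 5]
Step 5: flows [1->0,2->0,1=3] -> levels [6 4 4 5]
Step 6: flows [0->1,0->2,3->1] -> levels [4 6 5 4]
Step 7: flows [1->0,2->0,1->3] -> levels [6 4 4 5]
  -> period-2 cycle: step 7 state = step 5 state; never stabilizes
  -> state at step 30: (30-5) mod 2 = 1, same as step 6 -> [4 6 5 4]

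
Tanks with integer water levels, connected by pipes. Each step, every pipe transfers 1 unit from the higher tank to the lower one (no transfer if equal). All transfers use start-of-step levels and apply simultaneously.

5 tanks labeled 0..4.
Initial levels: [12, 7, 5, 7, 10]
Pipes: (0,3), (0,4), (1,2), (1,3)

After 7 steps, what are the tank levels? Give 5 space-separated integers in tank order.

Answer: 8 7 8 9 9

Derivation:
Step 1: flows [0->3,0->4,1->2,1=3] -> levels [10 6 6 8 11]
Step 2: flows [0->3,4->0,1=2,3->1] -> levels [10 7 6 8 10]
Step 3: flows [0->3,0=4,1->2,3->1] -> levels [9 7 7 8 10]
Step 4: flows [0->3,4->0,1=2,3->1] -> levels [9 8 7 8 9]
Step 5: flows [0->3,0=4,1->2,1=3] -> levels [8 7 8 9 9]
Step 6: flows [3->0,4->0,2->1,3->1] -> levels [10 9 7 7 8]
Step 7: flows [0->3,0->4,1->2,1->3] -> levels [8 7 8 9 9]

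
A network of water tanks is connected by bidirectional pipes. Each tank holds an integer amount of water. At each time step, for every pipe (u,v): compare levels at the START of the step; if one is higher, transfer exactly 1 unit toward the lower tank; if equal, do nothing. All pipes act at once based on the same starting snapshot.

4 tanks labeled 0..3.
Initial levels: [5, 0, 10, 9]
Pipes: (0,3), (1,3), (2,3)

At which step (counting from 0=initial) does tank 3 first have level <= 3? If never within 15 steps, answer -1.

Answer: -1

Derivation:
Step 1: flows [3->0,3->1,2->3] -> levels [6 1 9 8]
Step 2: flows [3->0,3->1,2->3] -> levels [7 2 8 7]
Step 3: flows [0=3,3->1,2->3] -> levels [7 3 7 7]
Step 4: flows [0=3,3->1,2=3] -> levels [7 4 7 6]
Step 5: flows [0->3,3->1,2->3] -> levels [6 5 6 7]
Step 6: flows [3->0,3->1,3->2] -> levels [7 6 7 4]
Step 7: flows [0->3,1->3,2->3] -> levels [6 5 6 7]
  -> period-2 cycle (repeats step 5); tank 3 never drops to <=3
Tank 3 never reaches <=3 within 15 steps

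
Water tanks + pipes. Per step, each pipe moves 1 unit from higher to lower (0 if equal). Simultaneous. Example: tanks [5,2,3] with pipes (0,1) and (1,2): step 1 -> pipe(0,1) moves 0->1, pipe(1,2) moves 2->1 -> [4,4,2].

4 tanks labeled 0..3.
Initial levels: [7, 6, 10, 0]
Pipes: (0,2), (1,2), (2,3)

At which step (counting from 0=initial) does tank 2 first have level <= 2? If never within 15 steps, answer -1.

Answer: -1

Derivation:
Step 1: flows [2->0,2->1,2->3] -> levels [8 7 7 1]
Step 2: flows [0->2,1=2,2->3] -> levels [7 7 7 2]
Step 3: flows [0=2,1=2,2->3] -> levels [7 7 6 3]
Step 4: flows [0->2,1->2,2->3] -> levels [6 6 7 4]
Step 5: flows [2->0,2->1,2->3] -> levels [7 7 4 5]
Step 6: flows [0->2,1->2,3->2] -> levels [6 6 7 4]
  -> period-2 cycle (repeats step 4); tank 2 never drops to <=2
Tank 2 never reaches <=2 within 15 steps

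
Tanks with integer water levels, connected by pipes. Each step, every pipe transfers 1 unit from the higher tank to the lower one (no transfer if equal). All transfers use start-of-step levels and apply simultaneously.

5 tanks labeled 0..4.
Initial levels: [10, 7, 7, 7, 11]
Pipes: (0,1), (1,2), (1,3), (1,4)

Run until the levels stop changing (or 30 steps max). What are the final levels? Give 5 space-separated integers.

Step 1: flows [0->1,1=2,1=3,4->1] -> levels [9 9 7 7 10]
Step 2: flows [0=1,1->2,1->3,4->1] -> levels [9 8 8 8 9]
Step 3: flows [0->1,1=2,1=3,4->1] -> levels [8 10 8 8 8]
Step 4: flows [1->0,1->2,1->3,1->4] -> levels [9 6 9 9 9]
Step 5: flows [0->1,2->1,3->1,4->1] -> levels [8 10 8 8 8]
  -> period-2 cycle: step 5 state = step 3 state; never stabilizes
  -> state at step 30: (30-3) mod 2 = 1, same as step 4 -> [9 6 9 9 9]

Answer: 9 6 9 9 9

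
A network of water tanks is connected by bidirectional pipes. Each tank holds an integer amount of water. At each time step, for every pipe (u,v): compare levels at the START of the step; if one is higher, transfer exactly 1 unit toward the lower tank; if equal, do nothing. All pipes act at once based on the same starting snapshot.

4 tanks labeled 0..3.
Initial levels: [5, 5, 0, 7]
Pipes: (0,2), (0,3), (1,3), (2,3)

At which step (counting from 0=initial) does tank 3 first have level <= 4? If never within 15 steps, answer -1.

Answer: 1

Derivation:
Step 1: flows [0->2,3->0,3->1,3->2] -> levels [5 6 2 4]
Tank 3 first reaches <=4 at step 1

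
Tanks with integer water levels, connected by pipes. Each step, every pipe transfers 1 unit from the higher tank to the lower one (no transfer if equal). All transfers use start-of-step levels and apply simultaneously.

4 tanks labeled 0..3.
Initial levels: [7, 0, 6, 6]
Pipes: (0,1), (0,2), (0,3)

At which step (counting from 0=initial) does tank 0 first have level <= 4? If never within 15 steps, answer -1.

Answer: 1

Derivation:
Step 1: flows [0->1,0->2,0->3] -> levels [4 1 7 7]
Tank 0 first reaches <=4 at step 1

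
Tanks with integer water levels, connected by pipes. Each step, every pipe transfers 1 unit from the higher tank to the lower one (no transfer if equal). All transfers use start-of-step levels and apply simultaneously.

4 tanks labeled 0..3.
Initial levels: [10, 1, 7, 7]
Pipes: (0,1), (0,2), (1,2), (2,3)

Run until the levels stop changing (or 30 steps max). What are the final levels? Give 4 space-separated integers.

Step 1: flows [0->1,0->2,2->1,2=3] -> levels [8 3 7 7]
Step 2: flows [0->1,0->2,2->1,2=3] -> levels [6 5 7 7]
Step 3: flows [0->1,2->0,2->1,2=3] -> levels [6 7 5 7]
Step 4: flows [1->0,0->2,1->2,3->2] -> levels [6 5 8 6]
Step 5: flows [0->1,2->0,2->1,2->3] -> levels [6 7 5 7]
  -> period-2 cycle: step 5 state = step 3 state; never stabilizes
  -> state at step 30: (30-3) mod 2 = 1, same as step 4 -> [6 5 8 6]

Answer: 6 5 8 6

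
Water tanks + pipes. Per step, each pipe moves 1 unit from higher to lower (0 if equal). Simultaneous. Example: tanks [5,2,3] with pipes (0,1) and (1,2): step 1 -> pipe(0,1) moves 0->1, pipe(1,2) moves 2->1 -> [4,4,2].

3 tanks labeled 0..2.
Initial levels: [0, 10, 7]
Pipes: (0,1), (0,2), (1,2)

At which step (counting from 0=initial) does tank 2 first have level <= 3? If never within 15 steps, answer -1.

Step 1: flows [1->0,2->0,1->2] -> levels [2 8 7]
Step 2: flows [1->0,2->0,1->2] -> levels [4 6 7]
Step 3: flows [1->0,2->0,2->1] -> levels [6 6 5]
Step 4: flows [0=1,0->2,1->2] -> levels [5 5 7]
Step 5: flows [0=1,2->0,2->1] -> levels [6 6 5]
  -> period-2 cycle (repeats step 3); tank 2 never drops to <=3
Tank 2 never reaches <=3 within 15 steps

Answer: -1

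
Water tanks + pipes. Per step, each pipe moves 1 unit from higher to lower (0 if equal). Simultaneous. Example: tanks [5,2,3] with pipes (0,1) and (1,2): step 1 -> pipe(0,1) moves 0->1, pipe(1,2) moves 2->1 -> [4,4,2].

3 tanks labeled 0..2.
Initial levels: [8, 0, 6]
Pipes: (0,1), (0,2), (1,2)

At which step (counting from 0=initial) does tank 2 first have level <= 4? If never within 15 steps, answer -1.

Step 1: flows [0->1,0->2,2->1] -> levels [6 2 6]
Step 2: flows [0->1,0=2,2->1] -> levels [5 4 5]
Step 3: flows [0->1,0=2,2->1] -> levels [4 6 4]
Tank 2 first reaches <=4 at step 3

Answer: 3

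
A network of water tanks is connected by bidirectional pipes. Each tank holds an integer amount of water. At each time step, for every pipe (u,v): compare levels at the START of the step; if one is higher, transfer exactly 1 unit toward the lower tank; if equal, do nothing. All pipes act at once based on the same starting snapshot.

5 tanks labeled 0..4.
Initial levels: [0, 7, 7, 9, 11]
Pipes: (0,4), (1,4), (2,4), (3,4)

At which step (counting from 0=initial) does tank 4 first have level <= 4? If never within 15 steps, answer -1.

Step 1: flows [4->0,4->1,4->2,4->3] -> levels [1 8 8 10 7]
Step 2: flows [4->0,1->4,2->4,3->4] -> levels [2 7 7 9 9]
Step 3: flows [4->0,4->1,4->2,3=4] -> levels [3 8 8 9 6]
Step 4: flows [4->0,1->4,2->4,3->4] -> levels [4 7 7 8 8]
Step 5: flows [4->0,4->1,4->2,3=4] -> levels [5 8 8 8 5]
Step 6: flows [0=4,1->4,2->4,3->4] -> levels [5 7 7 7 8]
Step 7: flows [4->0,4->1,4->2,4->3] -> levels [6 8 8 8 4]
Tank 4 first reaches <=4 at step 7

Answer: 7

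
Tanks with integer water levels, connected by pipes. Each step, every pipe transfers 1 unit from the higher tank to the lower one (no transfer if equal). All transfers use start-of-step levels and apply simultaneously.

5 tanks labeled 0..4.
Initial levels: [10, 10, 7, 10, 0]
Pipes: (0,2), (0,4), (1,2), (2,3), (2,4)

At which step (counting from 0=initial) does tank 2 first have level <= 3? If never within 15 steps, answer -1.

Answer: -1

Derivation:
Step 1: flows [0->2,0->4,1->2,3->2,2->4] -> levels [8 9 9 9 2]
Step 2: flows [2->0,0->4,1=2,2=3,2->4] -> levels [8 9 7 9 4]
Step 3: flows [0->2,0->4,1->2,3->2,2->4] -> levels [6 8 9 8 6]
Step 4: flows [2->0,0=4,2->1,2->3,2->4] -> levels [7 9 5 9 7]
Step 5: flows [0->2,0=4,1->2,3->2,4->2] -> levels [6 8 9 8 6]
  -> period-2 cycle (repeats step 3); tank 2 never drops to <=3
Tank 2 never reaches <=3 within 15 steps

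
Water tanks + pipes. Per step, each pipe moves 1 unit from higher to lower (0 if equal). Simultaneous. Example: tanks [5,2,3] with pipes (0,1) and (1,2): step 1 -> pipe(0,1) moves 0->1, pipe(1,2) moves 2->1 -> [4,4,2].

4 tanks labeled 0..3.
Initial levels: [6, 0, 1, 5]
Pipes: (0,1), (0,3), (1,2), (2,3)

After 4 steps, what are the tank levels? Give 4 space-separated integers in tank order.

Answer: 4 2 4 2

Derivation:
Step 1: flows [0->1,0->3,2->1,3->2] -> levels [4 2 1 5]
Step 2: flows [0->1,3->0,1->2,3->2] -> levels [4 2 3 3]
Step 3: flows [0->1,0->3,2->1,2=3] -> levels [2 4 2 4]
Step 4: flows [1->0,3->0,1->2,3->2] -> levels [4 2 4 2]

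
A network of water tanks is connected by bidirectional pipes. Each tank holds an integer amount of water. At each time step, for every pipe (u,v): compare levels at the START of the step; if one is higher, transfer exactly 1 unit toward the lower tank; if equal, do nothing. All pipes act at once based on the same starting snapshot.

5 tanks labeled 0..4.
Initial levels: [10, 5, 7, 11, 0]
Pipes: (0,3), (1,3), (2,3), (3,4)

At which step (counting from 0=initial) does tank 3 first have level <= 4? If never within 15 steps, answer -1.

Step 1: flows [3->0,3->1,3->2,3->4] -> levels [11 6 8 7 1]
Step 2: flows [0->3,3->1,2->3,3->4] -> levels [10 7 7 7 2]
Step 3: flows [0->3,1=3,2=3,3->4] -> levels [9 7 7 7 3]
Step 4: flows [0->3,1=3,2=3,3->4] -> levels [8 7 7 7 4]
Step 5: flows [0->3,1=3,2=3,3->4] -> levels [7 7 7 7 5]
Step 6: flows [0=3,1=3,2=3,3->4] -> levels [7 7 7 6 6]
Step 7: flows [0->3,1->3,2->3,3=4] -> levels [6 6 6 9 6]
Step 8: flows [3->0,3->1,3->2,3->4] -> levels [7 7 7 5 7]
Step 9: flows [0->3,1->3,2->3,4->3] -> levels [6 6 6 9 6]
  -> period-2 cycle (repeats step 7); tank 3 never drops to <=4
Tank 3 never reaches <=4 within 15 steps

Answer: -1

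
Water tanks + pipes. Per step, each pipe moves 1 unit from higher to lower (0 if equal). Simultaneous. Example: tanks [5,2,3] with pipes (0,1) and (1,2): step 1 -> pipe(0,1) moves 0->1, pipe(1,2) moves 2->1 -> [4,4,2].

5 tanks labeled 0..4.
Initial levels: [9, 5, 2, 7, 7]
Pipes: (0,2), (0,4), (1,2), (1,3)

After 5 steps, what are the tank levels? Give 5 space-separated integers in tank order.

Answer: 5 7 6 5 7

Derivation:
Step 1: flows [0->2,0->4,1->2,3->1] -> levels [7 5 4 6 8]
Step 2: flows [0->2,4->0,1->2,3->1] -> levels [7 5 6 5 7]
Step 3: flows [0->2,0=4,2->1,1=3] -> levels [6 6 6 5 7]
Step 4: flows [0=2,4->0,1=2,1->3] -> levels [7 5 6 6 6]
Step 5: flows [0->2,0->4,2->1,3->1] -> levels [5 7 6 5 7]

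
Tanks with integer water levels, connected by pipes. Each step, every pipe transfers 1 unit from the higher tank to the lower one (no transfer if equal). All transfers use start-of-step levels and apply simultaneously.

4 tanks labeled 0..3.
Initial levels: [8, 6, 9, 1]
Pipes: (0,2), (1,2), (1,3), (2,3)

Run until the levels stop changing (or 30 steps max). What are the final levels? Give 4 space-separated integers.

Answer: 6 5 8 5

Derivation:
Step 1: flows [2->0,2->1,1->3,2->3] -> levels [9 6 6 3]
Step 2: flows [0->2,1=2,1->3,2->3] -> levels [8 5 6 5]
Step 3: flows [0->2,2->1,1=3,2->3] -> levels [7 6 5 6]
Step 4: flows [0->2,1->2,1=3,3->2] -> levels [6 5 8 5]
Step 5: flows [2->0,2->1,1=3,2->3] -> levels [7 6 5 6]
  -> period-2 cycle: step 5 state = step 3 state; never stabilizes
  -> state at step 30: (30-3) mod 2 = 1, same as step 4 -> [6 5 8 5]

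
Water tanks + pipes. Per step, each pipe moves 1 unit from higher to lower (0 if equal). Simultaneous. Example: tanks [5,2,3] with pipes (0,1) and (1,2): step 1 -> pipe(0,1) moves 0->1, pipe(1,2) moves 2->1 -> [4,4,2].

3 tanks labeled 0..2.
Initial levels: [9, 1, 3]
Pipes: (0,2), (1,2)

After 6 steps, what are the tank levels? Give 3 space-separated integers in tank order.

Answer: 5 5 3

Derivation:
Step 1: flows [0->2,2->1] -> levels [8 2 3]
Step 2: flows [0->2,2->1] -> levels [7 3 3]
Step 3: flows [0->2,1=2] -> levels [6 3 4]
Step 4: flows [0->2,2->1] -> levels [5 4 4]
Step 5: flows [0->2,1=2] -> levels [4 4 5]
Step 6: flows [2->0,2->1] -> levels [5 5 3]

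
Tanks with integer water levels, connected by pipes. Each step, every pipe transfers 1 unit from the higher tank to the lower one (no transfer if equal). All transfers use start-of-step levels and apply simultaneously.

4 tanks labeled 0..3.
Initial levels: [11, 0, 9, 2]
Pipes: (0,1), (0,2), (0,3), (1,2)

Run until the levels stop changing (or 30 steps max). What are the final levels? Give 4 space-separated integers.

Answer: 7 5 5 5

Derivation:
Step 1: flows [0->1,0->2,0->3,2->1] -> levels [8 2 9 3]
Step 2: flows [0->1,2->0,0->3,2->1] -> levels [7 4 7 4]
Step 3: flows [0->1,0=2,0->3,2->1] -> levels [5 6 6 5]
Step 4: flows [1->0,2->0,0=3,1=2] -> levels [7 5 5 5]
Step 5: flows [0->1,0->2,0->3,1=2] -> levels [4 6 6 6]
Step 6: flows [1->0,2->0,3->0,1=2] -> levels [7 5 5 5]
  -> period-2 cycle: step 6 state = step 4 state; never stabilizes
  -> state at step 30: (30-4) mod 2 = 0, same as step 4 -> [7 5 5 5]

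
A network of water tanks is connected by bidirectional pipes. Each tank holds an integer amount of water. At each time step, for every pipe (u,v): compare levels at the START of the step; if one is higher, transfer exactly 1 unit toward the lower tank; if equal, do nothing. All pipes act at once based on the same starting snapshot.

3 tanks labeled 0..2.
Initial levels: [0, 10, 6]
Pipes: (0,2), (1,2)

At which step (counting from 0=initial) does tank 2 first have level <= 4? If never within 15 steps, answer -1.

Answer: 7

Derivation:
Step 1: flows [2->0,1->2] -> levels [1 9 6]
Step 2: flows [2->0,1->2] -> levels [2 8 6]
Step 3: flows [2->0,1->2] -> levels [3 7 6]
Step 4: flows [2->0,1->2] -> levels [4 6 6]
Step 5: flows [2->0,1=2] -> levels [5 6 5]
Step 6: flows [0=2,1->2] -> levels [5 5 6]
Step 7: flows [2->0,2->1] -> levels [6 6 4]
Tank 2 first reaches <=4 at step 7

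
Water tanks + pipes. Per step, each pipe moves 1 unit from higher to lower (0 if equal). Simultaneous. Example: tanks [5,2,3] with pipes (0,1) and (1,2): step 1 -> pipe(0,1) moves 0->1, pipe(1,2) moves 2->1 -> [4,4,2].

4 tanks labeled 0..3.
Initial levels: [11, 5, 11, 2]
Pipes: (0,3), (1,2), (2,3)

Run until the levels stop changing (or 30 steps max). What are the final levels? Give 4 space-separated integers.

Step 1: flows [0->3,2->1,2->3] -> levels [10 6 9 4]
Step 2: flows [0->3,2->1,2->3] -> levels [9 7 7 6]
Step 3: flows [0->3,1=2,2->3] -> levels [8 7 6 8]
Step 4: flows [0=3,1->2,3->2] -> levels [8 6 8 7]
Step 5: flows [0->3,2->1,2->3] -> levels [7 7 6 9]
Step 6: flows [3->0,1->2,3->2] -> levels [8 6 8 7]
  -> period-2 cycle: step 6 state = step 4 state; never stabilizes
  -> state at step 30: (30-4) mod 2 = 0, same as step 4 -> [8 6 8 7]

Answer: 8 6 8 7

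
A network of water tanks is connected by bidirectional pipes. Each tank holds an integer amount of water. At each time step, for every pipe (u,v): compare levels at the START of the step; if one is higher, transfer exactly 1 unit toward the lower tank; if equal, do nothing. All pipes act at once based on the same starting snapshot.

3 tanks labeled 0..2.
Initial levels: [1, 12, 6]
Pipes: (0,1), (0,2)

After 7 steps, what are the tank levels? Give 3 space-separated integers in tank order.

Answer: 5 7 7

Derivation:
Step 1: flows [1->0,2->0] -> levels [3 11 5]
Step 2: flows [1->0,2->0] -> levels [5 10 4]
Step 3: flows [1->0,0->2] -> levels [5 9 5]
Step 4: flows [1->0,0=2] -> levels [6 8 5]
Step 5: flows [1->0,0->2] -> levels [6 7 6]
Step 6: flows [1->0,0=2] -> levels [7 6 6]
Step 7: flows [0->1,0->2] -> levels [5 7 7]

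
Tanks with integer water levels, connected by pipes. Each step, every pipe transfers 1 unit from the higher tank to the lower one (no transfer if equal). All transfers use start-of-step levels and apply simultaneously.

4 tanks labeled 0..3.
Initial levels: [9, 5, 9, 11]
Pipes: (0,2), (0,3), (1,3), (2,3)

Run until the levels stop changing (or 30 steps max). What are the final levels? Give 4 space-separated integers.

Step 1: flows [0=2,3->0,3->1,3->2] -> levels [10 6 10 8]
Step 2: flows [0=2,0->3,3->1,2->3] -> levels [9 7 9 9]
Step 3: flows [0=2,0=3,3->1,2=3] -> levels [9 8 9 8]
Step 4: flows [0=2,0->3,1=3,2->3] -> levels [8 8 8 10]
Step 5: flows [0=2,3->0,3->1,3->2] -> levels [9 9 9 7]
Step 6: flows [0=2,0->3,1->3,2->3] -> levels [8 8 8 10]
  -> period-2 cycle: step 6 state = step 4 state; never stabilizes
  -> state at step 30: (30-4) mod 2 = 0, same as step 4 -> [8 8 8 10]

Answer: 8 8 8 10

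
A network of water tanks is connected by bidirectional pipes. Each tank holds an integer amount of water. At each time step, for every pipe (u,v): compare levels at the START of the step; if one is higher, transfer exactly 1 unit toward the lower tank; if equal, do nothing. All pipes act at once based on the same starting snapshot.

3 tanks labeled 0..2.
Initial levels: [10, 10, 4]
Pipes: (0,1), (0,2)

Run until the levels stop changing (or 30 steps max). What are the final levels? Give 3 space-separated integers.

Answer: 8 8 8

Derivation:
Step 1: flows [0=1,0->2] -> levels [9 10 5]
Step 2: flows [1->0,0->2] -> levels [9 9 6]
Step 3: flows [0=1,0->2] -> levels [8 9 7]
Step 4: flows [1->0,0->2] -> levels [8 8 8]
Step 5: flows [0=1,0=2] -> levels [8 8 8]
  -> stable (no change)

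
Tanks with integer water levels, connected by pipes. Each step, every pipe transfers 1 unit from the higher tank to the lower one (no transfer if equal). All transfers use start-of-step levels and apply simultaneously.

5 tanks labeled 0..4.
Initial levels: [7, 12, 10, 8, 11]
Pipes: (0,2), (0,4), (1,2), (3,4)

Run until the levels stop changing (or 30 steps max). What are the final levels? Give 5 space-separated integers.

Step 1: flows [2->0,4->0,1->2,4->3] -> levels [9 11 10 9 9]
Step 2: flows [2->0,0=4,1->2,3=4] -> levels [10 10 10 9 9]
Step 3: flows [0=2,0->4,1=2,3=4] -> levels [9 10 10 9 10]
Step 4: flows [2->0,4->0,1=2,4->3] -> levels [11 10 9 10 8]
Step 5: flows [0->2,0->4,1->2,3->4] -> levels [9 9 11 9 10]
Step 6: flows [2->0,4->0,2->1,4->3] -> levels [11 10 9 10 8]
  -> period-2 cycle: step 6 state = step 4 state; never stabilizes
  -> state at step 30: (30-4) mod 2 = 0, same as step 4 -> [11 10 9 10 8]

Answer: 11 10 9 10 8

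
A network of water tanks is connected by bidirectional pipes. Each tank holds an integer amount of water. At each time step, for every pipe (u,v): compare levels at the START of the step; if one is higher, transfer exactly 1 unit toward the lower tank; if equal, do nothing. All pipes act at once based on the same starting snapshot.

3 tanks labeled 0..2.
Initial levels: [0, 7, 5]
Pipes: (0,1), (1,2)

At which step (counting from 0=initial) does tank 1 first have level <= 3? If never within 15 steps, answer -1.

Answer: -1

Derivation:
Step 1: flows [1->0,1->2] -> levels [1 5 6]
Step 2: flows [1->0,2->1] -> levels [2 5 5]
Step 3: flows [1->0,1=2] -> levels [3 4 5]
Step 4: flows [1->0,2->1] -> levels [4 4 4]
Step 5: flows [0=1,1=2] -> levels [4 4 4]
  -> stable; tank 1 stays at 4 > 3
Tank 1 never reaches <=3 within 15 steps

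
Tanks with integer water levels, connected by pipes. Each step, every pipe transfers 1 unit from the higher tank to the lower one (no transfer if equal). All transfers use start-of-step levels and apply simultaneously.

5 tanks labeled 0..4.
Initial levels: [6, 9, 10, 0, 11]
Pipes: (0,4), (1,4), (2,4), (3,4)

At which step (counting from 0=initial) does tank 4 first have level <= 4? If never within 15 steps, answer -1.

Answer: -1

Derivation:
Step 1: flows [4->0,4->1,4->2,4->3] -> levels [7 10 11 1 7]
Step 2: flows [0=4,1->4,2->4,4->3] -> levels [7 9 10 2 8]
Step 3: flows [4->0,1->4,2->4,4->3] -> levels [8 8 9 3 8]
Step 4: flows [0=4,1=4,2->4,4->3] -> levels [8 8 8 4 8]
Step 5: flows [0=4,1=4,2=4,4->3] -> levels [8 8 8 5 7]
Step 6: flows [0->4,1->4,2->4,4->3] -> levels [7 7 7 6 9]
Step 7: flows [4->0,4->1,4->2,4->3] -> levels [8 8 8 7 5]
Step 8: flows [0->4,1->4,2->4,3->4] -> levels [7 7 7 6 9]
  -> period-2 cycle (repeats step 6); tank 4 never drops to <=4
Tank 4 never reaches <=4 within 15 steps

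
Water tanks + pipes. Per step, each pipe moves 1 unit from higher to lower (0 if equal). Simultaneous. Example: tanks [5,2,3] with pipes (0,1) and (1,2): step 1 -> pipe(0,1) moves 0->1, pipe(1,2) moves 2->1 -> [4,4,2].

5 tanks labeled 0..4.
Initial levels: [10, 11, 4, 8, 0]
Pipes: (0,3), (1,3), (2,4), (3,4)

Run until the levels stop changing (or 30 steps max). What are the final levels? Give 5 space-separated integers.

Step 1: flows [0->3,1->3,2->4,3->4] -> levels [9 10 3 9 2]
Step 2: flows [0=3,1->3,2->4,3->4] -> levels [9 9 2 9 4]
Step 3: flows [0=3,1=3,4->2,3->4] -> levels [9 9 3 8 4]
Step 4: flows [0->3,1->3,4->2,3->4] -> levels [8 8 4 9 4]
Step 5: flows [3->0,3->1,2=4,3->4] -> levels [9 9 4 6 5]
Step 6: flows [0->3,1->3,4->2,3->4] -> levels [8 8 5 7 5]
Step 7: flows [0->3,1->3,2=4,3->4] -> levels [7 7 5 8 6]
Step 8: flows [3->0,3->1,4->2,3->4] -> levels [8 8 6 5 6]
Step 9: flows [0->3,1->3,2=4,4->3] -> levels [7 7 6 8 5]
Step 10: flows [3->0,3->1,2->4,3->4] -> levels [8 8 5 5 7]
Step 11: flows [0->3,1->3,4->2,4->3] -> levels [7 7 6 8 5]
  -> period-2 cycle: step 11 state = step 9 state; never stabilizes
  -> state at step 30: (30-9) mod 2 = 1, same as step 10 -> [8 8 5 5 7]

Answer: 8 8 5 5 7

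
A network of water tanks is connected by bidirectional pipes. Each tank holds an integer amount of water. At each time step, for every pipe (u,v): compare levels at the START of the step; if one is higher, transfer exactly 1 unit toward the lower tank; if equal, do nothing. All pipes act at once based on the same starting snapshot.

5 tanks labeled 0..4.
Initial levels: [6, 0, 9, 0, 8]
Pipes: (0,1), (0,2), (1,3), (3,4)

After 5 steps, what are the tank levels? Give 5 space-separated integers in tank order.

Step 1: flows [0->1,2->0,1=3,4->3] -> levels [6 1 8 1 7]
Step 2: flows [0->1,2->0,1=3,4->3] -> levels [6 2 7 2 6]
Step 3: flows [0->1,2->0,1=3,4->3] -> levels [6 3 6 3 5]
Step 4: flows [0->1,0=2,1=3,4->3] -> levels [5 4 6 4 4]
Step 5: flows [0->1,2->0,1=3,3=4] -> levels [5 5 5 4 4]

Answer: 5 5 5 4 4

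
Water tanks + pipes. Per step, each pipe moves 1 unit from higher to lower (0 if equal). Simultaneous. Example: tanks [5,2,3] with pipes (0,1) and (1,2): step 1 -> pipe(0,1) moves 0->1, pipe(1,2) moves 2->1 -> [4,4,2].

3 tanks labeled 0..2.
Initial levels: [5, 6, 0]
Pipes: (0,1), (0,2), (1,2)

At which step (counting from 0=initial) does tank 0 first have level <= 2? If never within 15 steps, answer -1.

Answer: -1

Derivation:
Step 1: flows [1->0,0->2,1->2] -> levels [5 4 2]
Step 2: flows [0->1,0->2,1->2] -> levels [3 4 4]
Step 3: flows [1->0,2->0,1=2] -> levels [5 3 3]
Step 4: flows [0->1,0->2,1=2] -> levels [3 4 4]
  -> period-2 cycle (repeats step 2); tank 0 never drops to <=2
Tank 0 never reaches <=2 within 15 steps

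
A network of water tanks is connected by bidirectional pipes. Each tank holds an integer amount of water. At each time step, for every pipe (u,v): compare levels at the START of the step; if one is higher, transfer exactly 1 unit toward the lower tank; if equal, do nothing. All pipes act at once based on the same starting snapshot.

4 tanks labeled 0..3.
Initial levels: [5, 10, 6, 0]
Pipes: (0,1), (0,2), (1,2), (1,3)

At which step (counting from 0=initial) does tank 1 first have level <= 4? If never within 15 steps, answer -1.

Step 1: flows [1->0,2->0,1->2,1->3] -> levels [7 7 6 1]
Step 2: flows [0=1,0->2,1->2,1->3] -> levels [6 5 8 2]
Step 3: flows [0->1,2->0,2->1,1->3] -> levels [6 6 6 3]
Step 4: flows [0=1,0=2,1=2,1->3] -> levels [6 5 6 4]
Step 5: flows [0->1,0=2,2->1,1->3] -> levels [5 6 5 5]
Step 6: flows [1->0,0=2,1->2,1->3] -> levels [6 3 6 6]
Tank 1 first reaches <=4 at step 6

Answer: 6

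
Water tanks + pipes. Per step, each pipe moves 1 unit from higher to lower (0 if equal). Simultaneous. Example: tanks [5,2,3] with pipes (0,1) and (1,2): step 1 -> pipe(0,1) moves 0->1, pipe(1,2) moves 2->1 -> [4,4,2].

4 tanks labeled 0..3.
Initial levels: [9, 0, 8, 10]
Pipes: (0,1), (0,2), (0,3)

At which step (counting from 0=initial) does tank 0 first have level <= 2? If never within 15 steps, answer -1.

Step 1: flows [0->1,0->2,3->0] -> levels [8 1 9 9]
Step 2: flows [0->1,2->0,3->0] -> levels [9 2 8 8]
Step 3: flows [0->1,0->2,0->3] -> levels [6 3 9 9]
Step 4: flows [0->1,2->0,3->0] -> levels [7 4 8 8]
Step 5: flows [0->1,2->0,3->0] -> levels [8 5 7 7]
Step 6: flows [0->1,0->2,0->3] -> levels [5 6 8 8]
Step 7: flows [1->0,2->0,3->0] -> levels [8 5 7 7]
  -> period-2 cycle (repeats step 5); tank 0 never drops to <=2
Tank 0 never reaches <=2 within 15 steps

Answer: -1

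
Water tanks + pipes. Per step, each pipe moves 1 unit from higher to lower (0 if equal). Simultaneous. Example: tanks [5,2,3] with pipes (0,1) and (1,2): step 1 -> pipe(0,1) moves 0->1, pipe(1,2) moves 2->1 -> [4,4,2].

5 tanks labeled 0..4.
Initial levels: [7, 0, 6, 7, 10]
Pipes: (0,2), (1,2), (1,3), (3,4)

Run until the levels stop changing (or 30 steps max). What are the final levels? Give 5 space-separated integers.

Step 1: flows [0->2,2->1,3->1,4->3] -> levels [6 2 6 7 9]
Step 2: flows [0=2,2->1,3->1,4->3] -> levels [6 4 5 7 8]
Step 3: flows [0->2,2->1,3->1,4->3] -> levels [5 6 5 7 7]
Step 4: flows [0=2,1->2,3->1,3=4] -> levels [5 6 6 6 7]
Step 5: flows [2->0,1=2,1=3,4->3] -> levels [6 6 5 7 6]
Step 6: flows [0->2,1->2,3->1,3->4] -> levels [5 6 7 5 7]
Step 7: flows [2->0,2->1,1->3,4->3] -> levels [6 6 5 7 6]
  -> period-2 cycle: step 7 state = step 5 state; never stabilizes
  -> state at step 30: (30-5) mod 2 = 1, same as step 6 -> [5 6 7 5 7]

Answer: 5 6 7 5 7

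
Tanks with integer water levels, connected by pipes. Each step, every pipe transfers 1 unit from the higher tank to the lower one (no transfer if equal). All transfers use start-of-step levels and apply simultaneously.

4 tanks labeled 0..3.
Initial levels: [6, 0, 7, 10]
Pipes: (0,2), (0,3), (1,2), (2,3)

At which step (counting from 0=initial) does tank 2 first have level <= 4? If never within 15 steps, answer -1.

Step 1: flows [2->0,3->0,2->1,3->2] -> levels [8 1 6 8]
Step 2: flows [0->2,0=3,2->1,3->2] -> levels [7 2 7 7]
Step 3: flows [0=2,0=3,2->1,2=3] -> levels [7 3 6 7]
Step 4: flows [0->2,0=3,2->1,3->2] -> levels [6 4 7 6]
Step 5: flows [2->0,0=3,2->1,2->3] -> levels [7 5 4 7]
Tank 2 first reaches <=4 at step 5

Answer: 5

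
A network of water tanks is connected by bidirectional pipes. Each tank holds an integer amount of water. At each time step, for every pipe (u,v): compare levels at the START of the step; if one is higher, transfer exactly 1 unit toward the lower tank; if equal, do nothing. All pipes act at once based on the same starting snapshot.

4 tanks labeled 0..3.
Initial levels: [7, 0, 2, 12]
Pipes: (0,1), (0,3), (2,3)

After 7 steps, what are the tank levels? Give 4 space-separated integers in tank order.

Answer: 6 5 6 4

Derivation:
Step 1: flows [0->1,3->0,3->2] -> levels [7 1 3 10]
Step 2: flows [0->1,3->0,3->2] -> levels [7 2 4 8]
Step 3: flows [0->1,3->0,3->2] -> levels [7 3 5 6]
Step 4: flows [0->1,0->3,3->2] -> levels [5 4 6 6]
Step 5: flows [0->1,3->0,2=3] -> levels [5 5 6 5]
Step 6: flows [0=1,0=3,2->3] -> levels [5 5 5 6]
Step 7: flows [0=1,3->0,3->2] -> levels [6 5 6 4]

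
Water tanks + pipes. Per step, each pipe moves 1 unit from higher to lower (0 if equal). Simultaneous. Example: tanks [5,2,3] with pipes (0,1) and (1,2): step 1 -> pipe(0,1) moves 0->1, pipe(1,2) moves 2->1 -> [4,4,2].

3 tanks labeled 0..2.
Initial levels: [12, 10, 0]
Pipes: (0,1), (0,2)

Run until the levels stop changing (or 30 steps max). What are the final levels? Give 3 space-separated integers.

Step 1: flows [0->1,0->2] -> levels [10 11 1]
Step 2: flows [1->0,0->2] -> levels [10 10 2]
Step 3: flows [0=1,0->2] -> levels [9 10 3]
Step 4: flows [1->0,0->2] -> levels [9 9 4]
Step 5: flows [0=1,0->2] -> levels [8 9 5]
Step 6: flows [1->0,0->2] -> levels [8 8 6]
Step 7: flows [0=1,0->2] -> levels [7 8 7]
Step 8: flows [1->0,0=2] -> levels [8 7 7]
Step 9: flows [0->1,0->2] -> levels [6 8 8]
Step 10: flows [1->0,2->0] -> levels [8 7 7]
  -> period-2 cycle: step 10 state = step 8 state; never stabilizes
  -> state at step 30: (30-8) mod 2 = 0, same as step 8 -> [8 7 7]

Answer: 8 7 7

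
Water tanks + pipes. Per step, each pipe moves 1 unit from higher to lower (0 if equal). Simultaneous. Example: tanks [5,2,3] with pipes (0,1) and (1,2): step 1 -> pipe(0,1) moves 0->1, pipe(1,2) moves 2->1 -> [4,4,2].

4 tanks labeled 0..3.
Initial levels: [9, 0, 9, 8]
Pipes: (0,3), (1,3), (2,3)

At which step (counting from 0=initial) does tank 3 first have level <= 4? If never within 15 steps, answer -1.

Answer: -1

Derivation:
Step 1: flows [0->3,3->1,2->3] -> levels [8 1 8 9]
Step 2: flows [3->0,3->1,3->2] -> levels [9 2 9 6]
Step 3: flows [0->3,3->1,2->3] -> levels [8 3 8 7]
Step 4: flows [0->3,3->1,2->3] -> levels [7 4 7 8]
Step 5: flows [3->0,3->1,3->2] -> levels [8 5 8 5]
Step 6: flows [0->3,1=3,2->3] -> levels [7 5 7 7]
Step 7: flows [0=3,3->1,2=3] -> levels [7 6 7 6]
Step 8: flows [0->3,1=3,2->3] -> levels [6 6 6 8]
Step 9: flows [3->0,3->1,3->2] -> levels [7 7 7 5]
Step 10: flows [0->3,1->3,2->3] -> levels [6 6 6 8]
  -> period-2 cycle (repeats step 8); tank 3 never drops to <=4
Tank 3 never reaches <=4 within 15 steps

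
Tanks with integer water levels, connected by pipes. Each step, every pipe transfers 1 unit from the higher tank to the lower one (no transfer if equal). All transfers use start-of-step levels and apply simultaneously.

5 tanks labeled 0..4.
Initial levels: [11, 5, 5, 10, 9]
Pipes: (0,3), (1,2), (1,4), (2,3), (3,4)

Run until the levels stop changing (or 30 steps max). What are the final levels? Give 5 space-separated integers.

Step 1: flows [0->3,1=2,4->1,3->2,3->4] -> levels [10 6 6 9 9]
Step 2: flows [0->3,1=2,4->1,3->2,3=4] -> levels [9 7 7 9 8]
Step 3: flows [0=3,1=2,4->1,3->2,3->4] -> levels [9 8 8 7 8]
Step 4: flows [0->3,1=2,1=4,2->3,4->3] -> levels [8 8 7 10 7]
Step 5: flows [3->0,1->2,1->4,3->2,3->4] -> levels [9 6 9 7 9]
Step 6: flows [0->3,2->1,4->1,2->3,4->3] -> levels [8 8 7 10 7]
  -> period-2 cycle: step 6 state = step 4 state; never stabilizes
  -> state at step 30: (30-4) mod 2 = 0, same as step 4 -> [8 8 7 10 7]

Answer: 8 8 7 10 7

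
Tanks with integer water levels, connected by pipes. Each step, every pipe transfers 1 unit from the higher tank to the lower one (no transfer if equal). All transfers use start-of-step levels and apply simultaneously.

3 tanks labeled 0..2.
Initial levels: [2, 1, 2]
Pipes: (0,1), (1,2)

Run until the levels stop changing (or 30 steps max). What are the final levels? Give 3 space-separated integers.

Step 1: flows [0->1,2->1] -> levels [1 3 1]
Step 2: flows [1->0,1->2] -> levels [2 1 2]
  -> period-2 cycle: step 2 state = step 0 state; never stabilizes
  -> state at step 30: (30-0) mod 2 = 0, same as step 0 -> [2 1 2]

Answer: 2 1 2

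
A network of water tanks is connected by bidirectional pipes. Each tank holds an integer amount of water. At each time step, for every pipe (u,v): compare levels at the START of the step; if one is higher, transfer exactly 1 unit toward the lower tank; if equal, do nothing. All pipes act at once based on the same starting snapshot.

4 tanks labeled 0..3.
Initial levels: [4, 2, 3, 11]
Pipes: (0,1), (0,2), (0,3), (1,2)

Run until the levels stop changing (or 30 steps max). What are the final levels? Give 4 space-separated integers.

Step 1: flows [0->1,0->2,3->0,2->1] -> levels [3 4 3 10]
Step 2: flows [1->0,0=2,3->0,1->2] -> levels [5 2 4 9]
Step 3: flows [0->1,0->2,3->0,2->1] -> levels [4 4 4 8]
Step 4: flows [0=1,0=2,3->0,1=2] -> levels [5 4 4 7]
Step 5: flows [0->1,0->2,3->0,1=2] -> levels [4 5 5 6]
Step 6: flows [1->0,2->0,3->0,1=2] -> levels [7 4 4 5]
Step 7: flows [0->1,0->2,0->3,1=2] -> levels [4 5 5 6]
  -> period-2 cycle: step 7 state = step 5 state; never stabilizes
  -> state at step 30: (30-5) mod 2 = 1, same as step 6 -> [7 4 4 5]

Answer: 7 4 4 5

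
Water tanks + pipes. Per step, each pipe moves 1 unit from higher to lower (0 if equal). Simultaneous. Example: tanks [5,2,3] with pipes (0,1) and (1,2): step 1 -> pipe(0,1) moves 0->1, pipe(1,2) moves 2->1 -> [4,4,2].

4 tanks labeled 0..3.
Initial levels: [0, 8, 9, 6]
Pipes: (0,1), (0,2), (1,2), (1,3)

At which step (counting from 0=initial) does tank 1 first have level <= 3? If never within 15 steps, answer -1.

Answer: -1

Derivation:
Step 1: flows [1->0,2->0,2->1,1->3] -> levels [2 7 7 7]
Step 2: flows [1->0,2->0,1=2,1=3] -> levels [4 6 6 7]
Step 3: flows [1->0,2->0,1=2,3->1] -> levels [6 6 5 6]
Step 4: flows [0=1,0->2,1->2,1=3] -> levels [5 5 7 6]
Step 5: flows [0=1,2->0,2->1,3->1] -> levels [6 7 5 5]
Step 6: flows [1->0,0->2,1->2,1->3] -> levels [6 4 7 6]
Step 7: flows [0->1,2->0,2->1,3->1] -> levels [6 7 5 5]
  -> period-2 cycle (repeats step 5); tank 1 never drops to <=3
Tank 1 never reaches <=3 within 15 steps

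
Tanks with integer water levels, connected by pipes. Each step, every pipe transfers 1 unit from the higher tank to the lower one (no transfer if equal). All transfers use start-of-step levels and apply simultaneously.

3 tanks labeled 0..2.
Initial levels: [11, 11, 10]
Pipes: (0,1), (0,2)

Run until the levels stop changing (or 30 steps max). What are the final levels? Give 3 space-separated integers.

Answer: 12 10 10

Derivation:
Step 1: flows [0=1,0->2] -> levels [10 11 11]
Step 2: flows [1->0,2->0] -> levels [12 10 10]
Step 3: flows [0->1,0->2] -> levels [10 11 11]
  -> period-2 cycle: step 3 state = step 1 state; never stabilizes
  -> state at step 30: (30-1) mod 2 = 1, same as step 2 -> [12 10 10]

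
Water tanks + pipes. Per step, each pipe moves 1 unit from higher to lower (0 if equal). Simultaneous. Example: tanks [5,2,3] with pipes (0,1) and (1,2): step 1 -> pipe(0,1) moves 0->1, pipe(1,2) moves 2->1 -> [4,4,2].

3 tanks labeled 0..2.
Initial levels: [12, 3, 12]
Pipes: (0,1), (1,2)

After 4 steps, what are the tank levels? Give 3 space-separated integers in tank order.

Step 1: flows [0->1,2->1] -> levels [11 5 11]
Step 2: flows [0->1,2->1] -> levels [10 7 10]
Step 3: flows [0->1,2->1] -> levels [9 9 9]
Step 4: flows [0=1,1=2] -> levels [9 9 9]

Answer: 9 9 9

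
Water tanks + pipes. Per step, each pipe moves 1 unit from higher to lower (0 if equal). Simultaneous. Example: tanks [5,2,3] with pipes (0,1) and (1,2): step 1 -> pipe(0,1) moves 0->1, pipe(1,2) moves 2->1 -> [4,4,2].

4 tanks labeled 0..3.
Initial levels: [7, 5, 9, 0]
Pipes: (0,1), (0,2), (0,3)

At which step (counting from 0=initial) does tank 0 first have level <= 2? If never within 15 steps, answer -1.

Step 1: flows [0->1,2->0,0->3] -> levels [6 6 8 1]
Step 2: flows [0=1,2->0,0->3] -> levels [6 6 7 2]
Step 3: flows [0=1,2->0,0->3] -> levels [6 6 6 3]
Step 4: flows [0=1,0=2,0->3] -> levels [5 6 6 4]
Step 5: flows [1->0,2->0,0->3] -> levels [6 5 5 5]
Step 6: flows [0->1,0->2,0->3] -> levels [3 6 6 6]
Step 7: flows [1->0,2->0,3->0] -> levels [6 5 5 5]
  -> period-2 cycle (repeats step 5); tank 0 never drops to <=2
Tank 0 never reaches <=2 within 15 steps

Answer: -1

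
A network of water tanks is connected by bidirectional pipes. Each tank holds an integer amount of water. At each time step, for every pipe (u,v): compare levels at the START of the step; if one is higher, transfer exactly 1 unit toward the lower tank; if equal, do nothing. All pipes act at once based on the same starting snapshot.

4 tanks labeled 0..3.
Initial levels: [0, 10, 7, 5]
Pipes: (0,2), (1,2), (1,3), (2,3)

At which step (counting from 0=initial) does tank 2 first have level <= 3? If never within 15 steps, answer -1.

Answer: -1

Derivation:
Step 1: flows [2->0,1->2,1->3,2->3] -> levels [1 8 6 7]
Step 2: flows [2->0,1->2,1->3,3->2] -> levels [2 6 7 7]
Step 3: flows [2->0,2->1,3->1,2=3] -> levels [3 8 5 6]
Step 4: flows [2->0,1->2,1->3,3->2] -> levels [4 6 6 6]
Step 5: flows [2->0,1=2,1=3,2=3] -> levels [5 6 5 6]
Step 6: flows [0=2,1->2,1=3,3->2] -> levels [5 5 7 5]
Step 7: flows [2->0,2->1,1=3,2->3] -> levels [6 6 4 6]
Step 8: flows [0->2,1->2,1=3,3->2] -> levels [5 5 7 5]
  -> period-2 cycle (repeats step 6); tank 2 never drops to <=3
Tank 2 never reaches <=3 within 15 steps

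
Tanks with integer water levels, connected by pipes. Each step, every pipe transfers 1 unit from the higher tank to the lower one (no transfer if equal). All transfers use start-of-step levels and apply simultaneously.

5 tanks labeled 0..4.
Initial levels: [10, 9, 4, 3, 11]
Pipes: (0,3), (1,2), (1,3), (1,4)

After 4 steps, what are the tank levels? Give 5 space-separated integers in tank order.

Answer: 8 9 7 6 7

Derivation:
Step 1: flows [0->3,1->2,1->3,4->1] -> levels [9 8 5 5 10]
Step 2: flows [0->3,1->2,1->3,4->1] -> levels [8 7 6 7 9]
Step 3: flows [0->3,1->2,1=3,4->1] -> levels [7 7 7 8 8]
Step 4: flows [3->0,1=2,3->1,4->1] -> levels [8 9 7 6 7]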